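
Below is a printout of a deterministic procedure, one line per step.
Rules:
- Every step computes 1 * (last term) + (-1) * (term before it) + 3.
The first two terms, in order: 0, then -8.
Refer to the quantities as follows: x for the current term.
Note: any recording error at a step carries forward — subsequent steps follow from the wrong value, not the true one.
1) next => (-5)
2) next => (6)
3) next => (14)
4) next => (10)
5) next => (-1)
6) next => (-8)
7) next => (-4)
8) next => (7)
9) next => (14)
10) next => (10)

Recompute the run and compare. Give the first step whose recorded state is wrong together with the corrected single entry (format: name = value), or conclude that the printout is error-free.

step 1: x = 1*(-8) + (-1)*(0) + (3) = -5 -> checks out
step 2: x = 1*(-5) + (-1)*(-8) + (3) = 6 -> in agreement
step 3: x = 1*(6) + (-1)*(-5) + (3) = 14 -> matches
step 4: x = 1*(14) + (-1)*(6) + (3) = 11 -> the printout has a different value
The earliest wrong entry is at step 4: it should read x = 11.

step 4, x = 11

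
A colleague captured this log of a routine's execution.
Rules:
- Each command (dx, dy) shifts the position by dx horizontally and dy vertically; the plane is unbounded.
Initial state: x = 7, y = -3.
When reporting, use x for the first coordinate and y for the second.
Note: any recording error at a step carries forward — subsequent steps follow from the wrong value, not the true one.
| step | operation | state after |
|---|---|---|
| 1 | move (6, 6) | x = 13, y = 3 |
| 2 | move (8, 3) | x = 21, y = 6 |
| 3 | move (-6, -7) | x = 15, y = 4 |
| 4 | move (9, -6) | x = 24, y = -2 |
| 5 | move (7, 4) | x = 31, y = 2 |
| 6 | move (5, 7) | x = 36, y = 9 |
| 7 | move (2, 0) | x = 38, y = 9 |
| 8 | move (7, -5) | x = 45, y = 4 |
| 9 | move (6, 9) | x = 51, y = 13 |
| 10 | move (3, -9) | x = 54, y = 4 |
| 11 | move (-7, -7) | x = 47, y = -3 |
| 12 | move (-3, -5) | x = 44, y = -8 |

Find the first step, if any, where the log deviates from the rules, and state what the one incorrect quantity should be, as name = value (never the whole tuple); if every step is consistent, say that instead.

step 3, y = -1

Step 1: x = 7 + (6) = 13, y = -3 + (6) = 3 — exactly as logged.
Step 2: x = 13 + (8) = 21, y = 3 + (3) = 6 — confirmed correct.
Step 3: x = 21 + (-6) = 15, y = 6 + (-7) = -1 — the entry is off here.
The earliest wrong entry is at step 3: it should read y = -1.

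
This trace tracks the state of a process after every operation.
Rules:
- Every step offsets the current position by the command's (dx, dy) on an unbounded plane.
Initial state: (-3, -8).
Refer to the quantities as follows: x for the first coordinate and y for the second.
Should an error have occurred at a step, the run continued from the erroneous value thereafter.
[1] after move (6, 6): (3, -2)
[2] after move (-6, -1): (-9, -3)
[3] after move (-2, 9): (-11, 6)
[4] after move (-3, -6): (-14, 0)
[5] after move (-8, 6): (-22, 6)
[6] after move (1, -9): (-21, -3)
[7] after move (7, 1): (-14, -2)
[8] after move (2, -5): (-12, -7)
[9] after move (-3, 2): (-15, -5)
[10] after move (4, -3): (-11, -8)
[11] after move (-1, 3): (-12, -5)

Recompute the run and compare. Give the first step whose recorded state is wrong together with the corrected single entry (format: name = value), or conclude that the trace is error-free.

Recomputing the run from the initial state:
step 1: x = 3, y = -2
step 2: x = -3, y = -3
step 3: x = -5, y = 6
step 4: x = -8, y = 0
step 5: x = -16, y = 6
step 6: x = -15, y = -3
step 7: x = -8, y = -2
step 8: x = -6, y = -7
step 9: x = -9, y = -5
step 10: x = -5, y = -8
step 11: x = -6, y = -5
The first disagreement with the trace is at step 2, where the value should be x = -3.

step 2, x = -3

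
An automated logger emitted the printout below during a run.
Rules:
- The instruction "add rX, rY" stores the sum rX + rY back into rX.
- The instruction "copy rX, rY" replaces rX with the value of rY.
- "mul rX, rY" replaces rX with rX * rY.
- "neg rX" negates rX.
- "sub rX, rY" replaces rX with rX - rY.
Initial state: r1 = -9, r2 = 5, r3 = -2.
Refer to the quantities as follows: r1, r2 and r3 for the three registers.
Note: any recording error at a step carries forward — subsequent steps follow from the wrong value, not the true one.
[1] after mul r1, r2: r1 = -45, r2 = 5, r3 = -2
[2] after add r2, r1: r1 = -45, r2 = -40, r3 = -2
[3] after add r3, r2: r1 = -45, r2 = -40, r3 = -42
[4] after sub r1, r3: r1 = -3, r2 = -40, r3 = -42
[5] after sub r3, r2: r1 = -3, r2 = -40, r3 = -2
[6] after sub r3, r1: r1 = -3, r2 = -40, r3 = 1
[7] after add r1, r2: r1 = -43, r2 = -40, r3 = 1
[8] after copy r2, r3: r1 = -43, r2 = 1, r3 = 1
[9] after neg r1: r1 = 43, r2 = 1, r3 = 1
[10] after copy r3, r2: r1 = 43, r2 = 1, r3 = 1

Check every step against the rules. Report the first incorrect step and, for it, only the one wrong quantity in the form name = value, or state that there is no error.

no error

Recomputing the run from the initial state:
step 1: r1 = -45, r2 = 5, r3 = -2
step 2: r1 = -45, r2 = -40, r3 = -2
step 3: r1 = -45, r2 = -40, r3 = -42
step 4: r1 = -3, r2 = -40, r3 = -42
step 5: r1 = -3, r2 = -40, r3 = -2
step 6: r1 = -3, r2 = -40, r3 = 1
step 7: r1 = -43, r2 = -40, r3 = 1
step 8: r1 = -43, r2 = 1, r3 = 1
step 9: r1 = 43, r2 = 1, r3 = 1
step 10: r1 = 43, r2 = 1, r3 = 1
This matches the printout at every step.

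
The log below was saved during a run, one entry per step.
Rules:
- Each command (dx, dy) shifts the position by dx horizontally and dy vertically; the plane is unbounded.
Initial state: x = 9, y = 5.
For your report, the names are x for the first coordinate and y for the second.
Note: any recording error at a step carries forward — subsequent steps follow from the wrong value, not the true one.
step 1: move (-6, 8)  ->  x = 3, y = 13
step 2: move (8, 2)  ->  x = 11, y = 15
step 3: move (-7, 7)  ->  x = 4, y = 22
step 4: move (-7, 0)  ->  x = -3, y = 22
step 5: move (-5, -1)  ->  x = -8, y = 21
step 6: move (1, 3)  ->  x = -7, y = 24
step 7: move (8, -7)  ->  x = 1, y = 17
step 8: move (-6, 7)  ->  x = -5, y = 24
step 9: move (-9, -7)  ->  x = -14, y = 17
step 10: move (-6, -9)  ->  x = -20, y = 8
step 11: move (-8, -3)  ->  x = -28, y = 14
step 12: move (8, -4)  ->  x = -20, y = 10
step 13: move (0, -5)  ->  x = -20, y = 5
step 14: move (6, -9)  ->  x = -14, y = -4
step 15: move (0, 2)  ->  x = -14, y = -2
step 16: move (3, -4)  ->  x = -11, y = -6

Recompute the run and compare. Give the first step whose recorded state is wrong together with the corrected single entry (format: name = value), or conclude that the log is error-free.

step 1: x = 9 + (-6) = 3, y = 5 + (8) = 13 -> matches
step 2: x = 3 + (8) = 11, y = 13 + (2) = 15 -> consistent with the log
step 3: x = 11 + (-7) = 4, y = 15 + (7) = 22 -> agrees with the log
step 4: x = 4 + (-7) = -3, y = 22 + (0) = 22 -> checks out
step 5: x = -3 + (-5) = -8, y = 22 + (-1) = 21 -> same as recorded
step 6: x = -8 + (1) = -7, y = 21 + (3) = 24 -> verified
step 7: x = -7 + (8) = 1, y = 24 + (-7) = 17 -> agrees with the log
step 8: x = 1 + (-6) = -5, y = 17 + (7) = 24 -> confirmed correct
step 9: x = -5 + (-9) = -14, y = 24 + (-7) = 17 -> same as recorded
step 10: x = -14 + (-6) = -20, y = 17 + (-9) = 8 -> in agreement
step 11: x = -20 + (-8) = -28, y = 8 + (-3) = 5 -> the log disagrees here
The earliest wrong entry is at step 11: it should read y = 5.

step 11, y = 5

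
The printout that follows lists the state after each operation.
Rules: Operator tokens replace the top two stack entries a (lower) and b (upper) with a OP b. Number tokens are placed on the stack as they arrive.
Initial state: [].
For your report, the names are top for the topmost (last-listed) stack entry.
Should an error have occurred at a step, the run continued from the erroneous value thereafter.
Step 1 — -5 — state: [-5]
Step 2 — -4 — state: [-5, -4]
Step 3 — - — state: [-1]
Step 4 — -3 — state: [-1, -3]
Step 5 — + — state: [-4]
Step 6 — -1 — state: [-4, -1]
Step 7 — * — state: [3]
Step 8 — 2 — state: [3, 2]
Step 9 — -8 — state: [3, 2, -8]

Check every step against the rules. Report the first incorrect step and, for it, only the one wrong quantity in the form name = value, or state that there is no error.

step 7, top = 4

1. push -5: top = -5 (confirmed correct)
2. push -4: top = -4 (matches)
3. -5 - -4 = -1 (checks out)
4. push -3: top = -3 (consistent with the printout)
5. -1 + -3 = -4 (checks out)
6. push -1: top = -1 (checks out)
7. -4 * -1 = 4 (the recorded entry deviates here)
The earliest wrong entry is at step 7: it should read top = 4.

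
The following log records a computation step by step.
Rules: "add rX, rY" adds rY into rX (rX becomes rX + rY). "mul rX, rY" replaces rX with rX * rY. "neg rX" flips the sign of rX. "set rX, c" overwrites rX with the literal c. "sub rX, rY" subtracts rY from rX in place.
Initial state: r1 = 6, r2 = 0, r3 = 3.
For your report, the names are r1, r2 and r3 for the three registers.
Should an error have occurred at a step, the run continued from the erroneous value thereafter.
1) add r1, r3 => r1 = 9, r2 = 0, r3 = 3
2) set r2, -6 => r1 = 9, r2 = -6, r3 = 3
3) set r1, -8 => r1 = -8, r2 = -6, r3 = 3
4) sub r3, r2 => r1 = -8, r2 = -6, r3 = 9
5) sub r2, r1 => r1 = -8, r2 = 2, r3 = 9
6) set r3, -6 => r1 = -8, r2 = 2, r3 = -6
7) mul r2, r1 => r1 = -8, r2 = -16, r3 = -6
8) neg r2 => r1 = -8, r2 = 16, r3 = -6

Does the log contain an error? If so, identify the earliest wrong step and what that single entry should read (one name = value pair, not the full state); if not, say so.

Step 1: r1 = 6 + 3 = 9 — exactly as logged.
Step 2: r2 = -6 — no discrepancy.
Step 3: r1 = -8 — agrees with the log.
Step 4: r3 = 3 - -6 = 9 — consistent with the log.
Step 5: r2 = -6 - -8 = 2 — checks out.
Step 6: r3 = -6 — in agreement.
Step 7: r2 = 2 * -8 = -16 — in agreement.
Step 8: r2 = -(-16) = 16 — no discrepancy.
Each recorded entry agrees with the recomputation.

no error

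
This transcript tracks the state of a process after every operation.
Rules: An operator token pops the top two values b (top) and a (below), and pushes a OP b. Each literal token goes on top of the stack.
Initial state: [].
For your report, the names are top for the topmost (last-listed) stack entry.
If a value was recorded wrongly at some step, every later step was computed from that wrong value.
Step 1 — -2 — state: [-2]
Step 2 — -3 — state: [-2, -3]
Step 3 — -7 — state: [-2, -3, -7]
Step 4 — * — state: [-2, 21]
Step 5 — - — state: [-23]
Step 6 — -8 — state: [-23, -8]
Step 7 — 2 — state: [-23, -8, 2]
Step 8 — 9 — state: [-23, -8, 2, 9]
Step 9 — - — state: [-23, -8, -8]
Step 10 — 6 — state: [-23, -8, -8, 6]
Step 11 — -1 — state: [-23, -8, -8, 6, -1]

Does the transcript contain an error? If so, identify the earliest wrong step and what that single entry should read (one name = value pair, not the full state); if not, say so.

Recomputing the run from the initial state:
step 1: [-2]
step 2: [-2, -3]
step 3: [-2, -3, -7]
step 4: [-2, 21]
step 5: [-23]
step 6: [-23, -8]
step 7: [-23, -8, 2]
step 8: [-23, -8, 2, 9]
step 9: [-23, -8, -7]
step 10: [-23, -8, -7, 6]
step 11: [-23, -8, -7, 6, -1]
The first disagreement with the transcript is at step 9, where the value should be top = -7.

step 9, top = -7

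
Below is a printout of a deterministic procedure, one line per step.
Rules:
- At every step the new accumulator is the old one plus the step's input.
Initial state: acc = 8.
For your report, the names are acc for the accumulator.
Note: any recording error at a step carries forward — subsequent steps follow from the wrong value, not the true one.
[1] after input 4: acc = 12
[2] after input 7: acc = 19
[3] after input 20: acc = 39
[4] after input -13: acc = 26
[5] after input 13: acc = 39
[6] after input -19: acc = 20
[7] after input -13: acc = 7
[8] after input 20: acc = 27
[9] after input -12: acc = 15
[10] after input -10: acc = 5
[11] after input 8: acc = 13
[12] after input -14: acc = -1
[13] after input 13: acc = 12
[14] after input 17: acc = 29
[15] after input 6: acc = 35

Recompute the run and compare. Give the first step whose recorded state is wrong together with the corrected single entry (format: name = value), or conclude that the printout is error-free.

no error

1. acc = 8 + 4 = 12 (confirmed correct)
2. acc = 12 + 7 = 19 (checks out)
3. acc = 19 + 20 = 39 (exactly as logged)
4. acc = 39 + -13 = 26 (in agreement)
5. acc = 26 + 13 = 39 (confirmed correct)
6. acc = 39 + -19 = 20 (agrees with the printout)
7. acc = 20 + -13 = 7 (checks out)
8. acc = 7 + 20 = 27 (agrees with the printout)
9. acc = 27 + -12 = 15 (in agreement)
10. acc = 15 + -10 = 5 (in agreement)
11. acc = 5 + 8 = 13 (exactly as logged)
12. acc = 13 + -14 = -1 (no discrepancy)
13. acc = -1 + 13 = 12 (same as recorded)
14. acc = 12 + 17 = 29 (matches)
15. acc = 29 + 6 = 35 (in agreement)
No step deviates from the rules.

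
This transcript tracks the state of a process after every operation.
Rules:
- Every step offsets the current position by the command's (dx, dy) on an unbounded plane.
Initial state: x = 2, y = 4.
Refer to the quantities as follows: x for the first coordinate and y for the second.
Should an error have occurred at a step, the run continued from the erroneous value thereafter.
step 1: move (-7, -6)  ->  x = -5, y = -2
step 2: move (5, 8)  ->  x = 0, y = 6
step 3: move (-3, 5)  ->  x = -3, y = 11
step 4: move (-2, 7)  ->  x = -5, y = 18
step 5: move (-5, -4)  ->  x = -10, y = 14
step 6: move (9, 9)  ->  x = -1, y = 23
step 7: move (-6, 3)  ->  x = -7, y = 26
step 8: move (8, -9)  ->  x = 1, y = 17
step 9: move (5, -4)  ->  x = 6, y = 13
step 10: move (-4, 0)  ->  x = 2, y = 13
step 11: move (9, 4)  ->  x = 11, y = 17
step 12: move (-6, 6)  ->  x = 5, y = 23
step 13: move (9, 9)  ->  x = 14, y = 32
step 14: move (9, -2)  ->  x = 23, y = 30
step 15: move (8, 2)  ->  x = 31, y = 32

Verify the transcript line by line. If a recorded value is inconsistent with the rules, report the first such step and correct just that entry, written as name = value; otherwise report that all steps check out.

no error

Recomputing the run from the initial state:
step 1: x = -5, y = -2
step 2: x = 0, y = 6
step 3: x = -3, y = 11
step 4: x = -5, y = 18
step 5: x = -10, y = 14
step 6: x = -1, y = 23
step 7: x = -7, y = 26
step 8: x = 1, y = 17
step 9: x = 6, y = 13
step 10: x = 2, y = 13
step 11: x = 11, y = 17
step 12: x = 5, y = 23
step 13: x = 14, y = 32
step 14: x = 23, y = 30
step 15: x = 31, y = 32
This matches the transcript at every step.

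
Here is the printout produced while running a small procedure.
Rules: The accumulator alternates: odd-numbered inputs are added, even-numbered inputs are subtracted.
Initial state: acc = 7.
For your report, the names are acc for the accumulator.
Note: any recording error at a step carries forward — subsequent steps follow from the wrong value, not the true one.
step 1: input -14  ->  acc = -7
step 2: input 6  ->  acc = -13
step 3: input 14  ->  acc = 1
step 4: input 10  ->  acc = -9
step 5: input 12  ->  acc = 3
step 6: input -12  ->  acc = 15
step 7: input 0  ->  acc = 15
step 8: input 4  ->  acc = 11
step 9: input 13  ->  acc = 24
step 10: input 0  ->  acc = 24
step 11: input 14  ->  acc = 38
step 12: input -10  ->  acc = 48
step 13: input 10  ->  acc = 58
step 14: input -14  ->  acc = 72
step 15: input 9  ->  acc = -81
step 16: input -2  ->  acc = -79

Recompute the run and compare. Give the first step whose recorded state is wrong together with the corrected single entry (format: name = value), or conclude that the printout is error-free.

1. acc = 7 + -14 = -7 (matches)
2. acc = -7 - 6 = -13 (matches)
3. acc = -13 + 14 = 1 (no discrepancy)
4. acc = 1 - 10 = -9 (consistent with the printout)
5. acc = -9 + 12 = 3 (no discrepancy)
6. acc = 3 - -12 = 15 (verified)
7. acc = 15 + 0 = 15 (exactly as logged)
8. acc = 15 - 4 = 11 (same as recorded)
9. acc = 11 + 13 = 24 (in agreement)
10. acc = 24 - 0 = 24 (no discrepancy)
11. acc = 24 + 14 = 38 (consistent with the printout)
12. acc = 38 - -10 = 48 (consistent with the printout)
13. acc = 48 + 10 = 58 (consistent with the printout)
14. acc = 58 - -14 = 72 (same as recorded)
15. acc = 72 + 9 = 81 (the entry is off here)
The audit stops at step 15: the recorded entry is wrong and should be acc = 81.

step 15, acc = 81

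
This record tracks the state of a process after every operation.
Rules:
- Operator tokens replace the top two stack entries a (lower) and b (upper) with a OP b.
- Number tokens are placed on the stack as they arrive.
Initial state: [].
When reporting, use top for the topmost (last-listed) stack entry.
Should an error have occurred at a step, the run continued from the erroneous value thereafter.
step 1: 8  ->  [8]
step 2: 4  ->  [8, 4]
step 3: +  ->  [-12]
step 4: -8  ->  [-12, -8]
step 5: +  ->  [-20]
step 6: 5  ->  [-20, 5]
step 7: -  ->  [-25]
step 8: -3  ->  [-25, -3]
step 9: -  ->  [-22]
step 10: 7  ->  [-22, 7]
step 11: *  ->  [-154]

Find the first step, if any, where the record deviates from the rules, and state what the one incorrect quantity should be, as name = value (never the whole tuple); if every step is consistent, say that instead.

Recomputing the run from the initial state:
step 1: [8]
step 2: [8, 4]
step 3: [12]
step 4: [12, -8]
step 5: [4]
step 6: [4, 5]
step 7: [-1]
step 8: [-1, -3]
step 9: [2]
step 10: [2, 7]
step 11: [14]
The first disagreement with the record is at step 3, where the value should be top = 12.

step 3, top = 12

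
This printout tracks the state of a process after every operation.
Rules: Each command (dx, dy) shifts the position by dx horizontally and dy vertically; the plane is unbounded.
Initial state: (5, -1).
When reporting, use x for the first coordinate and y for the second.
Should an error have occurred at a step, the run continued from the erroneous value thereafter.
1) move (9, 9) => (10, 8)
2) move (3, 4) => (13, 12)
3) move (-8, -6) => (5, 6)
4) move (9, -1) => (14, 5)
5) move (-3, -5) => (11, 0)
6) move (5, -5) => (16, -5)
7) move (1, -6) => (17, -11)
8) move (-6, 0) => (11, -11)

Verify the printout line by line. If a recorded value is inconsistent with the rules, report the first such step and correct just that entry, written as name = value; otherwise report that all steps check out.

Recomputing the run from the initial state:
step 1: x = 14, y = 8
step 2: x = 17, y = 12
step 3: x = 9, y = 6
step 4: x = 18, y = 5
step 5: x = 15, y = 0
step 6: x = 20, y = -5
step 7: x = 21, y = -11
step 8: x = 15, y = -11
The first disagreement with the printout is at step 1, where the value should be x = 14.

step 1, x = 14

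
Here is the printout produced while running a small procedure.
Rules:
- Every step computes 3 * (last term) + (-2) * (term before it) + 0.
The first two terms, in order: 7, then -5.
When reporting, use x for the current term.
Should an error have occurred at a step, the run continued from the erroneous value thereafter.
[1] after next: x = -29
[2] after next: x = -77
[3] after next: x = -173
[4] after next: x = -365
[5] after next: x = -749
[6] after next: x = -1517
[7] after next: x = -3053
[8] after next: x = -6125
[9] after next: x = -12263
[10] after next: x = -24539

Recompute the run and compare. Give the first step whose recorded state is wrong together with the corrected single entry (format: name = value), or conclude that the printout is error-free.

Recomputing the run from the initial state:
step 1: x = -29
step 2: x = -77
step 3: x = -173
step 4: x = -365
step 5: x = -749
step 6: x = -1517
step 7: x = -3053
step 8: x = -6125
step 9: x = -12269
step 10: x = -24557
The first disagreement with the printout is at step 9, where the value should be x = -12269.

step 9, x = -12269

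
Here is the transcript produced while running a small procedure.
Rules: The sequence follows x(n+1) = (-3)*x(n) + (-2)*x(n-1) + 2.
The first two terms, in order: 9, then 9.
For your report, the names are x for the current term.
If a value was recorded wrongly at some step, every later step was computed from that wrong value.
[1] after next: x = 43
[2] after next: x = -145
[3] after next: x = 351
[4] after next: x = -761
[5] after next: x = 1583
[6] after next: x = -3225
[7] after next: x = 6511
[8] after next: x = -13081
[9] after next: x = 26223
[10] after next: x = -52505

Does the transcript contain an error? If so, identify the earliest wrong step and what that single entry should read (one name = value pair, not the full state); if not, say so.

Step 1: x = -3*(9) + (-2)*(9) + (2) = -43 — this is not what the transcript shows.
Step 1 is the first one off; corrected, x = -43.

step 1, x = -43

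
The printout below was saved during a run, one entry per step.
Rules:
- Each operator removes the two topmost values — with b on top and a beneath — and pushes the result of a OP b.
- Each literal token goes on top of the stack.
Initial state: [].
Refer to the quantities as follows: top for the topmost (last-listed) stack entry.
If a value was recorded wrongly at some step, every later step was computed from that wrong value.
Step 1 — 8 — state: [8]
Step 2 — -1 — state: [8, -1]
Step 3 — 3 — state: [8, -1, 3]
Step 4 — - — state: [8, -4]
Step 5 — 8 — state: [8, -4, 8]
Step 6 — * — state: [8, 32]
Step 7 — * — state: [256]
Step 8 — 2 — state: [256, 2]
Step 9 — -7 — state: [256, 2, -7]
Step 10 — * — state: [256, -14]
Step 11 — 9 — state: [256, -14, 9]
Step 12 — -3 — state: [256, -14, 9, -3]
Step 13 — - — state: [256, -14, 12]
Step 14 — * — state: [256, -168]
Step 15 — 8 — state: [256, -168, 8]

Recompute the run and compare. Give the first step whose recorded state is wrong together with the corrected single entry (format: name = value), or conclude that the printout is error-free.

step 6, top = -32

Recomputing the run from the initial state:
step 1: [8]
step 2: [8, -1]
step 3: [8, -1, 3]
step 4: [8, -4]
step 5: [8, -4, 8]
step 6: [8, -32]
step 7: [-256]
step 8: [-256, 2]
step 9: [-256, 2, -7]
step 10: [-256, -14]
step 11: [-256, -14, 9]
step 12: [-256, -14, 9, -3]
step 13: [-256, -14, 12]
step 14: [-256, -168]
step 15: [-256, -168, 8]
The first disagreement with the printout is at step 6, where the value should be top = -32.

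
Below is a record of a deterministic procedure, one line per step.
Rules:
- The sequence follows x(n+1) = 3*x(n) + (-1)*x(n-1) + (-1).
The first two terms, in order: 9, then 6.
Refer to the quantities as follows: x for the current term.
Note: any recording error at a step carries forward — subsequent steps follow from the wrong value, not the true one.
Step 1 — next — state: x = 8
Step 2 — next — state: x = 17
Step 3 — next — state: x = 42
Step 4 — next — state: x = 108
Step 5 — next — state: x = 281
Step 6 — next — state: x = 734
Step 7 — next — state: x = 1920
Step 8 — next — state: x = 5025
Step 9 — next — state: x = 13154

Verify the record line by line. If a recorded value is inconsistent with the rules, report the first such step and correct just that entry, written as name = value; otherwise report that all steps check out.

1. x = 3*(6) + (-1)*(9) + (-1) = 8 (matches)
2. x = 3*(8) + (-1)*(6) + (-1) = 17 (checks out)
3. x = 3*(17) + (-1)*(8) + (-1) = 42 (agrees with the record)
4. x = 3*(42) + (-1)*(17) + (-1) = 108 (matches)
5. x = 3*(108) + (-1)*(42) + (-1) = 281 (matches)
6. x = 3*(281) + (-1)*(108) + (-1) = 734 (exactly as logged)
7. x = 3*(734) + (-1)*(281) + (-1) = 1920 (agrees with the record)
8. x = 3*(1920) + (-1)*(734) + (-1) = 5025 (in agreement)
9. x = 3*(5025) + (-1)*(1920) + (-1) = 13154 (agrees with the record)
All entries verified; no error found.

no error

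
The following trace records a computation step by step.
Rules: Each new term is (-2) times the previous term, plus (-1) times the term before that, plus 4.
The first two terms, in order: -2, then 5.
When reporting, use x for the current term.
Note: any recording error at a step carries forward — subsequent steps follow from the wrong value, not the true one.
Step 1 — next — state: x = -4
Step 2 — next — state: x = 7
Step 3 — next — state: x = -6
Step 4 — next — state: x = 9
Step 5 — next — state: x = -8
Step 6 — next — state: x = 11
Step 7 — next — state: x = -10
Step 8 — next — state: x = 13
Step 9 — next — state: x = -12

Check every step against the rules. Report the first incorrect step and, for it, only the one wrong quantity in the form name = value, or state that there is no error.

no error

Step 1: x = -2*(5) + (-1)*(-2) + (4) = -4 — confirmed correct.
Step 2: x = -2*(-4) + (-1)*(5) + (4) = 7 — confirmed correct.
Step 3: x = -2*(7) + (-1)*(-4) + (4) = -6 — same as recorded.
Step 4: x = -2*(-6) + (-1)*(7) + (4) = 9 — agrees with the trace.
Step 5: x = -2*(9) + (-1)*(-6) + (4) = -8 — same as recorded.
Step 6: x = -2*(-8) + (-1)*(9) + (4) = 11 — consistent with the trace.
Step 7: x = -2*(11) + (-1)*(-8) + (4) = -10 — matches.
Step 8: x = -2*(-10) + (-1)*(11) + (4) = 13 — matches.
Step 9: x = -2*(13) + (-1)*(-10) + (4) = -12 — same as recorded.
All steps check out; nothing to correct.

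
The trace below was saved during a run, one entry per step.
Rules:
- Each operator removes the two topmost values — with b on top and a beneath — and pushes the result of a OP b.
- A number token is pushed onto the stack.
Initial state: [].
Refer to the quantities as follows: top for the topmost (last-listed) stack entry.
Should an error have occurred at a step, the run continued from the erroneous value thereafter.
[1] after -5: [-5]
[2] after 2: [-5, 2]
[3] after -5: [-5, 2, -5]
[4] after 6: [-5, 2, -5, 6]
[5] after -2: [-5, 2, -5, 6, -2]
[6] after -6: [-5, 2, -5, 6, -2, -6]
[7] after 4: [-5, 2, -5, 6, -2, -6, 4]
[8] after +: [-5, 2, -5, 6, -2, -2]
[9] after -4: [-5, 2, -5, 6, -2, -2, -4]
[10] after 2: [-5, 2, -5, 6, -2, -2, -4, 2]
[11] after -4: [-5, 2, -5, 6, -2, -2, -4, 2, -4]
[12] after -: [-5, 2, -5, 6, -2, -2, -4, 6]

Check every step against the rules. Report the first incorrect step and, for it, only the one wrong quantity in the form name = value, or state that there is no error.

no error

Step 1: push -5: top = -5 — matches.
Step 2: push 2: top = 2 — checks out.
Step 3: push -5: top = -5 — checks out.
Step 4: push 6: top = 6 — verified.
Step 5: push -2: top = -2 — consistent with the trace.
Step 6: push -6: top = -6 — same as recorded.
Step 7: push 4: top = 4 — exactly as logged.
Step 8: -6 + 4 = -2 — exactly as logged.
Step 9: push -4: top = -4 — no discrepancy.
Step 10: push 2: top = 2 — matches.
Step 11: push -4: top = -4 — consistent with the trace.
Step 12: 2 - -4 = 6 — in agreement.
All entries verified; no error found.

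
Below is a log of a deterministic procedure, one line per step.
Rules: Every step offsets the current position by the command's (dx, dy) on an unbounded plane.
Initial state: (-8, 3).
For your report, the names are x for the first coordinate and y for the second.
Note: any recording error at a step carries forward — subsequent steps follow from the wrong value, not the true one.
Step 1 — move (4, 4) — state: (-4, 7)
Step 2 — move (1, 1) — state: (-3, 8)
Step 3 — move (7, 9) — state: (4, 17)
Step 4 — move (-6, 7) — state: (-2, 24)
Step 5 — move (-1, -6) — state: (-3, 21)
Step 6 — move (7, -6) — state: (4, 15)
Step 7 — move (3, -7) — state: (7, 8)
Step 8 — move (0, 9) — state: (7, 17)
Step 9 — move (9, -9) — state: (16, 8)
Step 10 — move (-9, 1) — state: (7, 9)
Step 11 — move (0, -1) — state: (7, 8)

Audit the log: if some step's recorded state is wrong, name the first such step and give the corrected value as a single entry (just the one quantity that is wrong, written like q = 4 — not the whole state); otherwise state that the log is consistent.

Step 1: x = -8 + (4) = -4, y = 3 + (4) = 7 — confirmed correct.
Step 2: x = -4 + (1) = -3, y = 7 + (1) = 8 — consistent with the log.
Step 3: x = -3 + (7) = 4, y = 8 + (9) = 17 — exactly as logged.
Step 4: x = 4 + (-6) = -2, y = 17 + (7) = 24 — exactly as logged.
Step 5: x = -2 + (-1) = -3, y = 24 + (-6) = 18 — a discrepancy with the log.
Step 5 is the first one off; corrected, y = 18.

step 5, y = 18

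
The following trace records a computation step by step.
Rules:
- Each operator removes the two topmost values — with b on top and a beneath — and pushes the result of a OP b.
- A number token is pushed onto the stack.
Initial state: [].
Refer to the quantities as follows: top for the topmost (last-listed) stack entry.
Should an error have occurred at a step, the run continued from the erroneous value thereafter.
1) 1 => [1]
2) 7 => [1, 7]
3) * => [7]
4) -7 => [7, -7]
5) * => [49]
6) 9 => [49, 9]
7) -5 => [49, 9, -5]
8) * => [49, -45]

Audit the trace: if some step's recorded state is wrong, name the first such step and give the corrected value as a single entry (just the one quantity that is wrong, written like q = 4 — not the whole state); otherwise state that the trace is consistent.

step 5, top = -49

Step 1: push 1: top = 1 — in agreement.
Step 2: push 7: top = 7 — checks out.
Step 3: 1 * 7 = 7 — in agreement.
Step 4: push -7: top = -7 — agrees with the trace.
Step 5: 7 * -7 = -49 — the trace has a different value.
Conclusion: step 5 carries the first error; the entry should be top = -49.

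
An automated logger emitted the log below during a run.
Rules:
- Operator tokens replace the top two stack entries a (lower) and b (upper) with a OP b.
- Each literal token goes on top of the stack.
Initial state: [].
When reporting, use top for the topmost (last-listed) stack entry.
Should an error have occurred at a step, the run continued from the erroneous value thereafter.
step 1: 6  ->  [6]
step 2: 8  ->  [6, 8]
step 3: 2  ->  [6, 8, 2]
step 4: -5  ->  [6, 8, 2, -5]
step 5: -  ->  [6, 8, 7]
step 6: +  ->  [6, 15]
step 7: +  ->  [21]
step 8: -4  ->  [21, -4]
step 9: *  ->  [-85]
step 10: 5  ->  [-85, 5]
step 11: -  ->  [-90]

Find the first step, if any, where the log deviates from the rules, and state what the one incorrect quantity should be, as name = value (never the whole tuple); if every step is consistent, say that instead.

step 9, top = -84

step 1: push 6: top = 6 -> verified
step 2: push 8: top = 8 -> exactly as logged
step 3: push 2: top = 2 -> exactly as logged
step 4: push -5: top = -5 -> agrees with the log
step 5: 2 - -5 = 7 -> checks out
step 6: 8 + 7 = 15 -> in agreement
step 7: 6 + 15 = 21 -> same as recorded
step 8: push -4: top = -4 -> exactly as logged
step 9: 21 * -4 = -84 -> not what was recorded
The earliest wrong entry is at step 9: it should read top = -84.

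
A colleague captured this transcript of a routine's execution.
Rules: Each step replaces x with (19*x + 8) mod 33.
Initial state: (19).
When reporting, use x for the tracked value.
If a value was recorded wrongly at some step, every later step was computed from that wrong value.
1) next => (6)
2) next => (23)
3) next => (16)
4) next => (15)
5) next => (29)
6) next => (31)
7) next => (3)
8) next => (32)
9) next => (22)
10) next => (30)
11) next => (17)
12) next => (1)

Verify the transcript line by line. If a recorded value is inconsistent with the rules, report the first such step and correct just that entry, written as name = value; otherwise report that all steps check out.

Recomputing the run from the initial state:
step 1: x = 6
step 2: x = 23
step 3: x = 16
step 4: x = 15
step 5: x = 29
step 6: x = 31
step 7: x = 3
step 8: x = 32
step 9: x = 22
step 10: x = 30
step 11: x = 17
step 12: x = 1
This matches the transcript at every step.

no error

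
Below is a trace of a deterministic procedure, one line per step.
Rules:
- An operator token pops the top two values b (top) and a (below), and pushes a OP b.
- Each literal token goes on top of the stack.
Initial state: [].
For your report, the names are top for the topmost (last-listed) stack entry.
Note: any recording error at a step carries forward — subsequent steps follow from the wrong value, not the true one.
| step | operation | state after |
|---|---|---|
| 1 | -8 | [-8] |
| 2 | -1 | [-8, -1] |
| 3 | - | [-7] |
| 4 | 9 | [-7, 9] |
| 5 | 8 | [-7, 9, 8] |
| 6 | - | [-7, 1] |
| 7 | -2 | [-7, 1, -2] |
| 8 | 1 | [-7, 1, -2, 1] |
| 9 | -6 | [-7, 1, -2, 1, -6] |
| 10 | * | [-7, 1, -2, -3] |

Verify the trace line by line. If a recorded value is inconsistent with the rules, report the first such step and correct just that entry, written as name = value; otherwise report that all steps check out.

Recomputing the run from the initial state:
step 1: [-8]
step 2: [-8, -1]
step 3: [-7]
step 4: [-7, 9]
step 5: [-7, 9, 8]
step 6: [-7, 1]
step 7: [-7, 1, -2]
step 8: [-7, 1, -2, 1]
step 9: [-7, 1, -2, 1, -6]
step 10: [-7, 1, -2, -6]
The first disagreement with the trace is at step 10, where the value should be top = -6.

step 10, top = -6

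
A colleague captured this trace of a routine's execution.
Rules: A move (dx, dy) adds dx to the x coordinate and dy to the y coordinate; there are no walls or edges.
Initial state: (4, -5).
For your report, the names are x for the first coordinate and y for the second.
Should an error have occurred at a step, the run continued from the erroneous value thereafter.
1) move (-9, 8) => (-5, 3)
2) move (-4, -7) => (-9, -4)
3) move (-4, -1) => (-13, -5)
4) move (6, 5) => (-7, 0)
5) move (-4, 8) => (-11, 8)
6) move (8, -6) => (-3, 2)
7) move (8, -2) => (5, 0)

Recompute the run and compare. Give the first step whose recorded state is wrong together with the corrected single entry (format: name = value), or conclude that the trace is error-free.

no error

1. x = 4 + (-9) = -5, y = -5 + (8) = 3 (in agreement)
2. x = -5 + (-4) = -9, y = 3 + (-7) = -4 (in agreement)
3. x = -9 + (-4) = -13, y = -4 + (-1) = -5 (matches)
4. x = -13 + (6) = -7, y = -5 + (5) = 0 (verified)
5. x = -7 + (-4) = -11, y = 0 + (8) = 8 (exactly as logged)
6. x = -11 + (8) = -3, y = 8 + (-6) = 2 (confirmed correct)
7. x = -3 + (8) = 5, y = 2 + (-2) = 0 (no discrepancy)
All steps check out; nothing to correct.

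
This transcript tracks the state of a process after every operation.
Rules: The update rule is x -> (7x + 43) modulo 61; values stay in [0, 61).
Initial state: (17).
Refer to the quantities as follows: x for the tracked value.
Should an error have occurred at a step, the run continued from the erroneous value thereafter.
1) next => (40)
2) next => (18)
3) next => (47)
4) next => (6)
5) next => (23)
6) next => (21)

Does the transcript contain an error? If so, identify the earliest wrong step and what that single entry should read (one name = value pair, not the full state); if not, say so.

step 5, x = 24

1. x = (7*17 + 43) mod 61 = 40 (confirmed correct)
2. x = (7*40 + 43) mod 61 = 18 (matches)
3. x = (7*18 + 43) mod 61 = 47 (confirmed correct)
4. x = (7*47 + 43) mod 61 = 6 (verified)
5. x = (7*6 + 43) mod 61 = 24 (first mismatch against the transcript)
Conclusion: step 5 carries the first error; the entry should be x = 24.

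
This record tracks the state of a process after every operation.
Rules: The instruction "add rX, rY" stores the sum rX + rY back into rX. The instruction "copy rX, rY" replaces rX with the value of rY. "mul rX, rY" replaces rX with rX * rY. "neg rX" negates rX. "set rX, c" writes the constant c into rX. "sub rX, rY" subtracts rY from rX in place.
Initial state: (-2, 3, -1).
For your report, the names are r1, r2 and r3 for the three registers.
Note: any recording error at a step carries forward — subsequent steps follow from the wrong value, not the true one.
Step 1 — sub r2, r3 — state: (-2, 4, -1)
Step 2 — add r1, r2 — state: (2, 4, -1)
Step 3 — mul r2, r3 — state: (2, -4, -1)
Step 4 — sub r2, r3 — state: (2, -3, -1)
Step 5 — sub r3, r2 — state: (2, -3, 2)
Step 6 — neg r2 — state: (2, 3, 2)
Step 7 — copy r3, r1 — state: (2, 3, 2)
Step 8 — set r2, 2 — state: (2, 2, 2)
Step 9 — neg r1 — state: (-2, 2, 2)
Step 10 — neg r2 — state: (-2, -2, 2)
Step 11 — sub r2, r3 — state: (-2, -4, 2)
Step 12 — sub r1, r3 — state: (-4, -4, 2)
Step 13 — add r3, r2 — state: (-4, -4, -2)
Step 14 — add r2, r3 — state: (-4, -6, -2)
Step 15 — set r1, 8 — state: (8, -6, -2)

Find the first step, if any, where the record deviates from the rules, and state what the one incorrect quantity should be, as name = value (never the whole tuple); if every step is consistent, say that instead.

Step 1: r2 = 3 - -1 = 4 — confirmed correct.
Step 2: r1 = -2 + 4 = 2 — exactly as logged.
Step 3: r2 = 4 * -1 = -4 — no discrepancy.
Step 4: r2 = -4 - -1 = -3 — checks out.
Step 5: r3 = -1 - -3 = 2 — no discrepancy.
Step 6: r2 = -(-3) = 3 — no discrepancy.
Step 7: r3 = 2 — agrees with the record.
Step 8: r2 = 2 — checks out.
Step 9: r1 = -(2) = -2 — confirmed correct.
Step 10: r2 = -(2) = -2 — matches.
Step 11: r2 = -2 - 2 = -4 — verified.
Step 12: r1 = -2 - 2 = -4 — confirmed correct.
Step 13: r3 = 2 + -4 = -2 — exactly as logged.
Step 14: r2 = -4 + -2 = -6 — consistent with the record.
Step 15: r1 = 8 — no discrepancy.
Every step is consistent.

no error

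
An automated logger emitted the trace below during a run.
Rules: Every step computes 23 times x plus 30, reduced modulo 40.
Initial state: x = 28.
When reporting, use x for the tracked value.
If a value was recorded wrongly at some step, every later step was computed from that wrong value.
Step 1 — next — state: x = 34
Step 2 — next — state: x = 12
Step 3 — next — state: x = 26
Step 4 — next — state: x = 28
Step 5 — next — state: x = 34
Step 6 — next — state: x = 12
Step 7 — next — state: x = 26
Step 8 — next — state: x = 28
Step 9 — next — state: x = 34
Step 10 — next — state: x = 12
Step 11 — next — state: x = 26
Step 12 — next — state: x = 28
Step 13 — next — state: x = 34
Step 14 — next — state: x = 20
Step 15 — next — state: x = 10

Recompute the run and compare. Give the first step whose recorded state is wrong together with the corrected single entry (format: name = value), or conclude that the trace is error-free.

1. x = (23*28 + 30) mod 40 = 34 (checks out)
2. x = (23*34 + 30) mod 40 = 12 (verified)
3. x = (23*12 + 30) mod 40 = 26 (verified)
4. x = (23*26 + 30) mod 40 = 28 (confirmed correct)
5. x = (23*28 + 30) mod 40 = 34 (agrees with the trace)
6. x = (23*34 + 30) mod 40 = 12 (in agreement)
7. x = (23*12 + 30) mod 40 = 26 (matches)
8. x = (23*26 + 30) mod 40 = 28 (agrees with the trace)
9. x = (23*28 + 30) mod 40 = 34 (matches)
10. x = (23*34 + 30) mod 40 = 12 (verified)
11. x = (23*12 + 30) mod 40 = 26 (consistent with the trace)
12. x = (23*26 + 30) mod 40 = 28 (verified)
13. x = (23*28 + 30) mod 40 = 34 (in agreement)
14. x = (23*34 + 30) mod 40 = 12 (a discrepancy with the trace)
Step 14 is the first one off; corrected, x = 12.

step 14, x = 12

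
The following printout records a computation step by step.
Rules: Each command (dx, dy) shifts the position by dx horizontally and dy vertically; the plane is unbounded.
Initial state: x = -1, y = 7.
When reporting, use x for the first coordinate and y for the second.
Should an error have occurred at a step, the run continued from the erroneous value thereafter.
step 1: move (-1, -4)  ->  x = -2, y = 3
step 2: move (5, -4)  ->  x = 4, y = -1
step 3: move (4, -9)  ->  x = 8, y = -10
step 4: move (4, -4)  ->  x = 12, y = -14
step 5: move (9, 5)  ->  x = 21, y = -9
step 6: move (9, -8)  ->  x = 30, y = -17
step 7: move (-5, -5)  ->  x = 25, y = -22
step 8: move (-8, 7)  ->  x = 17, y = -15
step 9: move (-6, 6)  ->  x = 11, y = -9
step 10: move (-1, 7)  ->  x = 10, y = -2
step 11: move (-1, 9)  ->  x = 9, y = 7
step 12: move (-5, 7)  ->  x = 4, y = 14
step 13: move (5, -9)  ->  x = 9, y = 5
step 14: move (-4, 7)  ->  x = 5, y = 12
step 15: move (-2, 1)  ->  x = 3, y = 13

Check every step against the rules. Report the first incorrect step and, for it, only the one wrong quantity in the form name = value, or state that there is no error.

1. x = -1 + (-1) = -2, y = 7 + (-4) = 3 (no discrepancy)
2. x = -2 + (5) = 3, y = 3 + (-4) = -1 (a discrepancy with the printout)
That makes step 2 the first incorrect line — x = 3 is what it should show.

step 2, x = 3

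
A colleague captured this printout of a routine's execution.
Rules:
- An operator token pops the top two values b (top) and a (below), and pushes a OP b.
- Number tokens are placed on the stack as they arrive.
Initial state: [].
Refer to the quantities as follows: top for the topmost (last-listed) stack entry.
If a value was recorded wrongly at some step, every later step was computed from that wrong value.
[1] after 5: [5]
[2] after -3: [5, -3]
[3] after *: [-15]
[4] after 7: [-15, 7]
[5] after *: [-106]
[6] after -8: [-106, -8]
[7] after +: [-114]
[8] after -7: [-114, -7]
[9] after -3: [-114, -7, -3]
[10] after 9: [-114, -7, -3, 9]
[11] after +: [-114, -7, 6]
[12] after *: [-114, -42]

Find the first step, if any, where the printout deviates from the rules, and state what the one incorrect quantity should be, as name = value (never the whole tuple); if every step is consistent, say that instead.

1. push 5: top = 5 (checks out)
2. push -3: top = -3 (same as recorded)
3. 5 * -3 = -15 (confirmed correct)
4. push 7: top = 7 (same as recorded)
5. -15 * 7 = -105 (the recorded entry deviates here)
First incorrect step: 5; the correct value is top = -105.

step 5, top = -105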